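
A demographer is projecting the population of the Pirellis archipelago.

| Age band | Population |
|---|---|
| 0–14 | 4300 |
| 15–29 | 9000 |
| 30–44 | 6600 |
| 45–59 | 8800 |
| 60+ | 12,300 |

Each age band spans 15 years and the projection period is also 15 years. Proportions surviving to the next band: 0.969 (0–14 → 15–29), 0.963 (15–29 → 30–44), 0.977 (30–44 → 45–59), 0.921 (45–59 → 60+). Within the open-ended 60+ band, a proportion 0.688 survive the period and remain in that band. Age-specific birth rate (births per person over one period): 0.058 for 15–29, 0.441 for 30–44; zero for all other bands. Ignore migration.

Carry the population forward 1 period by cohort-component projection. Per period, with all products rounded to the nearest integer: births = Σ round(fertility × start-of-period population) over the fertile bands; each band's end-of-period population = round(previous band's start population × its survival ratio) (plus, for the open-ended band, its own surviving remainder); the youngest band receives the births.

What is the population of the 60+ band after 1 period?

16567

Period 1.
Births: 9000 × 0.058 = 522, 6600 × 0.441 = 2911 — total 3433
15–29: 4300 × 0.969 = 4167
30–44: 9000 × 0.963 = 8667
45–59: 6600 × 0.977 = 6448
60+: 8800 × 0.921 + 12300 × 0.688 = 8105 + 8462 = 16567
Population now: 0–14=3433, 15–29=4167, 30–44=8667, 45–59=6448, 60+=16567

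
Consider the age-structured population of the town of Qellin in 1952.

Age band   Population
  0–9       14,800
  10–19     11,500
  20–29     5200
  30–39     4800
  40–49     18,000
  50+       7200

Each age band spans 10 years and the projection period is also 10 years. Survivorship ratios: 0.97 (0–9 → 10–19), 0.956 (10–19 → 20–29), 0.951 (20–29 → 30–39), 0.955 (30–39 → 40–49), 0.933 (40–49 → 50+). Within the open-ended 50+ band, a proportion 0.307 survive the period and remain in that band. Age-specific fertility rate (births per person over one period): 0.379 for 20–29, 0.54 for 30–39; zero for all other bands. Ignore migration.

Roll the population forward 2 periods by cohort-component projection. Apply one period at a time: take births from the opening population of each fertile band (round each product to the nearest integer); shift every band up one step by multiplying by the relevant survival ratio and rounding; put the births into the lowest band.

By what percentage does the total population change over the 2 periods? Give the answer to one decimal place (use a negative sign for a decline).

-18.3

Period 1.
Births: 5200 * 0.379 = 1971, 4800 * 0.54 = 2592 → 4563
10–19: 14800 * 0.97 = 14356
20–29: 11500 * 0.956 = 10994
30–39: 5200 * 0.951 = 4945
40–49: 4800 * 0.955 = 4584
50+: 18000 * 0.933 + 7200 * 0.307 = 16794 + 2210 = 19004
Population now: 0–9=4563, 10–19=14356, 20–29=10994, 30–39=4945, 40–49=4584, 50+=19004
Period 2.
Births: 10994 * 0.379 = 4167, 4945 * 0.54 = 2670 → 6837
10–19: 4563 * 0.97 = 4426
20–29: 14356 * 0.956 = 13724
30–39: 10994 * 0.951 = 10455
40–49: 4945 * 0.955 = 4722
50+: 4584 * 0.933 + 19004 * 0.307 = 4277 + 5834 = 10111
Population now: 0–9=6837, 10–19=4426, 20–29=13724, 30–39=10455, 40–49=4722, 50+=10111
Total: 61500 → 50275; change = -11225; percentage change = -18.3%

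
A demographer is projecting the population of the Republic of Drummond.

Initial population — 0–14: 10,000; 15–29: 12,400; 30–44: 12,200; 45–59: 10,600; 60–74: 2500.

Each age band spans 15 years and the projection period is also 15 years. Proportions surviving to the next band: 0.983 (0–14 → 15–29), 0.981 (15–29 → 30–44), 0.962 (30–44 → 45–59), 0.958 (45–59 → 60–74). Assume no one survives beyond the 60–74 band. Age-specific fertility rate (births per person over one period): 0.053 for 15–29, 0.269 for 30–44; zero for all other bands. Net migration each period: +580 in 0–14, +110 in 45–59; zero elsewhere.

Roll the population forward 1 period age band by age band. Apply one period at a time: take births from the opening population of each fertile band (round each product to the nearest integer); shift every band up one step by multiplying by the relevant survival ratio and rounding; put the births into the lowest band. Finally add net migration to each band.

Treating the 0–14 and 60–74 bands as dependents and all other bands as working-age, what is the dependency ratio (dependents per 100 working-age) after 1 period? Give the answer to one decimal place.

Period 1:
Births: 12400 * 0.053 = 657 ; 12200 * 0.269 = 3282 → 3939
15–29: 10000 * 0.983 = 9830
30–44: 12400 * 0.981 = 12164
45–59: 12200 * 0.962 = 11736
60–74: 10600 * 0.958 = 10155
Net migration: 0–14 + 580 → 4519; 45–59 + 110 → 11846
→ [4519, 9830, 12164, 11846, 10155]
Dependents (band 0–14 + band 60–74) = 4519 + 10155 = 14674; working-age = 33840; ratio = 14674/33840 × 100 = 43.4

43.4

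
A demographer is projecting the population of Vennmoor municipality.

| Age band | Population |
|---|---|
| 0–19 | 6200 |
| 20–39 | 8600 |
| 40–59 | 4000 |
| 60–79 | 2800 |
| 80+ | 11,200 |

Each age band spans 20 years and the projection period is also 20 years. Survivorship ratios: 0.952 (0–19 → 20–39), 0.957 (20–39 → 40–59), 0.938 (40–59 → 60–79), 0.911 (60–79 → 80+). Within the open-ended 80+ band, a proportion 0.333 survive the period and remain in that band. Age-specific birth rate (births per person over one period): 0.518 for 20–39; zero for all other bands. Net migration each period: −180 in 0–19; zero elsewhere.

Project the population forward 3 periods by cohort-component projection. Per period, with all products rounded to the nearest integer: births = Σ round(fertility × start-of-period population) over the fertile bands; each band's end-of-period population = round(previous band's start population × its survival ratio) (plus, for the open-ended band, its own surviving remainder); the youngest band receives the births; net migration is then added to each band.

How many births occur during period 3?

2108

Let group 1 be 0–19 through group 5 = 80+.
Period 1:
Births: 8600 × 0.518 = 4455
Group 2: 6200 × 0.952 = 5902
Group 3: 8600 × 0.957 = 8230
Group 4: 4000 × 0.938 = 3752
Group 5: 2800 × 0.911 + 11200 × 0.333 = 2551 + 3730 = 6281
Net migration: Group 1 − 180 → 4275
→ [4275, 5902, 8230, 3752, 6281]
Period 2:
Births: 5902 × 0.518 = 3057
Group 2: 4275 × 0.952 = 4070
Group 3: 5902 × 0.957 = 5648
Group 4: 8230 × 0.938 = 7720
Group 5: 3752 × 0.911 + 6281 × 0.333 = 3418 + 2092 = 5510
Net migration: Group 1 − 180 → 2877
→ [2877, 4070, 5648, 7720, 5510]
Period 3:
Births: 4070 × 0.518 = 2108
Group 2: 2877 × 0.952 = 2739
Group 3: 4070 × 0.957 = 3895
Group 4: 5648 × 0.938 = 5298
Group 5: 7720 × 0.911 + 5510 × 0.333 = 7033 + 1835 = 8868
Net migration: Group 1 − 180 → 1928
→ [1928, 2739, 3895, 5298, 8868]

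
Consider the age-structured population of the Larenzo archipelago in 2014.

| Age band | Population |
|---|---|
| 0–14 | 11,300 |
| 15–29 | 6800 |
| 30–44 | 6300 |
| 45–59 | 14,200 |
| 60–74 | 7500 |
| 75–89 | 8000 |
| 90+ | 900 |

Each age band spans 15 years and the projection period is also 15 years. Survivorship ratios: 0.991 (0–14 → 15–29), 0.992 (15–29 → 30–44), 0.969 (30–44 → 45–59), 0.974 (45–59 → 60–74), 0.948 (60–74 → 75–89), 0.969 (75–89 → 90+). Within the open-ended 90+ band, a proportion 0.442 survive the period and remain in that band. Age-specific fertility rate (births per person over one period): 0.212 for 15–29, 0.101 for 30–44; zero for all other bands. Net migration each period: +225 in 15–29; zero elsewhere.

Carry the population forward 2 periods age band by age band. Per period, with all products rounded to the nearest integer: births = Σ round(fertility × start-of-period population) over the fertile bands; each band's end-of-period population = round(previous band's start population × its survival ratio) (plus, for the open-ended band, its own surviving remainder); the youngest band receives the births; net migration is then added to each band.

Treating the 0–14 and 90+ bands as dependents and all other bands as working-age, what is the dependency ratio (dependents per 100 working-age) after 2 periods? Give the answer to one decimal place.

(Bands numbered youngest = 1 to oldest = 7.)
— Period 1 —
Births: 6800 × 0.212 = 1442  |  6300 × 0.101 = 636 — total 2078
Band 2: 11300 × 0.991 = 11198
Band 3: 6800 × 0.992 = 6746
Band 4: 6300 × 0.969 = 6105
Band 5: 14200 × 0.974 = 13831
Band 6: 7500 × 0.948 = 7110
Band 7: 8000 × 0.969 + 900 × 0.442 = 7752 + 398 = 8150
Net migration: Band 2 + 225 → 11423
Population now: 0–14=2078, 15–29=11423, 30–44=6746, 45–59=6105, 60–74=13831, 75–89=7110, 90+=8150
— Period 2 —
Births: 11423 × 0.212 = 2422  |  6746 × 0.101 = 681 — total 3103
Band 2: 2078 × 0.991 = 2059
Band 3: 11423 × 0.992 = 11332
Band 4: 6746 × 0.969 = 6537
Band 5: 6105 × 0.974 = 5946
Band 6: 13831 × 0.948 = 13112
Band 7: 7110 × 0.969 + 8150 × 0.442 = 6890 + 3602 = 10492
Net migration: Band 2 + 225 → 2284
Population now: 0–14=3103, 15–29=2284, 30–44=11332, 45–59=6537, 60–74=5946, 75–89=13112, 90+=10492
Dependents (band 0–14 + band 90+) = 3103 + 10492 = 13595; working-age = 39211; ratio = 13595/39211 × 100 = 34.7

34.7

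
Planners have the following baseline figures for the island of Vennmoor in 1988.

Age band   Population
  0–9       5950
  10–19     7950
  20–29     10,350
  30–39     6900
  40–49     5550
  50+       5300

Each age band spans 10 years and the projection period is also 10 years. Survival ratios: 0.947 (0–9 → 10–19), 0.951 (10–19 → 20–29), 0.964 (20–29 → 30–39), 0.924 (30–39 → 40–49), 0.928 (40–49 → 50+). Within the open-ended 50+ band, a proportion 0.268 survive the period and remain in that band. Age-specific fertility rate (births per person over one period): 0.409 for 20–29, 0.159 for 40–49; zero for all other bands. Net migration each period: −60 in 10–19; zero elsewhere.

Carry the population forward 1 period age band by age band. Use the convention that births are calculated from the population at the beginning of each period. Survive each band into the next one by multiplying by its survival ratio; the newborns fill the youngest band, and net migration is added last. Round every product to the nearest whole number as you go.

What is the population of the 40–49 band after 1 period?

6376

Numbering the groups 1..6 from youngest to oldest:
Period 1.
Births: 10350 * 0.409 = 4233 ; 5550 * 0.159 = 882 → 5115
Group 2: 5950 * 0.947 = 5635
Group 3: 7950 * 0.951 = 7560
Group 4: 10350 * 0.964 = 9977
Group 5: 6900 * 0.924 = 6376
Group 6: 5550 * 0.928 + 5300 * 0.268 = 5150 + 1420 = 6570
Net migration: Group 2 − 60 → 5575
End of period: [5115, 5575, 7560, 9977, 6376, 6570]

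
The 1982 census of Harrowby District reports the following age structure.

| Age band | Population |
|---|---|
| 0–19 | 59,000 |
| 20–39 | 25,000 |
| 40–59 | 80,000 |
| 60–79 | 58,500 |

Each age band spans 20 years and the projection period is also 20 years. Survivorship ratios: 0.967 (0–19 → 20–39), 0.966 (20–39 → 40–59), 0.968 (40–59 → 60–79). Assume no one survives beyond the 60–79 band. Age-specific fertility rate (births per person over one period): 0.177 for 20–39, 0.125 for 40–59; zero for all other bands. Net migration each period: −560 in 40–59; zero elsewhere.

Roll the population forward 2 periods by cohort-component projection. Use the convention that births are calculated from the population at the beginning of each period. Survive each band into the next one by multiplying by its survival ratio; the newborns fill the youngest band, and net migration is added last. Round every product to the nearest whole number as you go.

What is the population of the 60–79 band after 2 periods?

Period 1:
Births: 25000 × 0.177 = 4425 ; 80000 × 0.125 = 10000 → 14425
20–39: 59000 × 0.967 = 57053
40–59: 25000 × 0.966 = 24150
60–79: 80000 × 0.968 = 77440
Net migration: 40–59 − 560 → 23590
Population now: 0–19=14425, 20–39=57053, 40–59=23590, 60–79=77440
Period 2:
Births: 57053 × 0.177 = 10098 ; 23590 × 0.125 = 2949 → 13047
20–39: 14425 × 0.967 = 13949
40–59: 57053 × 0.966 = 55113
60–79: 23590 × 0.968 = 22835
Net migration: 40–59 − 560 → 54553
Population now: 0–19=13047, 20–39=13949, 40–59=54553, 60–79=22835

22835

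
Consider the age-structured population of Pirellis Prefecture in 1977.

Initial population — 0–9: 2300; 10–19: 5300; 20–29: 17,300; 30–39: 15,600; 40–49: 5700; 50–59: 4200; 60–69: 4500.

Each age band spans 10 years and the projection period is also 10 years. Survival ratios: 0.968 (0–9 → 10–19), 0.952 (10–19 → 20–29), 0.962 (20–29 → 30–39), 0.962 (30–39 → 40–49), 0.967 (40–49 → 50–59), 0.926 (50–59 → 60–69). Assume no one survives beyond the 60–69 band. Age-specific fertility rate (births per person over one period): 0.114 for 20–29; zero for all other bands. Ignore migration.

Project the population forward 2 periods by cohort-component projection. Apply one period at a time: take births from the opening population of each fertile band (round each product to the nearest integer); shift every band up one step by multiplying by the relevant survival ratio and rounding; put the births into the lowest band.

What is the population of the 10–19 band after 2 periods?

1909

Call the bands 1 to 7, youngest first.
Period 1.
Births: 17300 × 0.114 = 1972
Band 2: 2300 × 0.968 = 2226
Band 3: 5300 × 0.952 = 5046
Band 4: 17300 × 0.962 = 16643
Band 5: 15600 × 0.962 = 15007
Band 6: 5700 × 0.967 = 5512
Band 7: 4200 × 0.926 = 3889
Population now: 0–9=1972, 10–19=2226, 20–29=5046, 30–39=16643, 40–49=15007, 50–59=5512, 60–69=3889
Period 2.
Births: 5046 × 0.114 = 575
Band 2: 1972 × 0.968 = 1909
Band 3: 2226 × 0.952 = 2119
Band 4: 5046 × 0.962 = 4854
Band 5: 16643 × 0.962 = 16011
Band 6: 15007 × 0.967 = 14512
Band 7: 5512 × 0.926 = 5104
Population now: 0–9=575, 10–19=1909, 20–29=2119, 30–39=4854, 40–49=16011, 50–59=14512, 60–69=5104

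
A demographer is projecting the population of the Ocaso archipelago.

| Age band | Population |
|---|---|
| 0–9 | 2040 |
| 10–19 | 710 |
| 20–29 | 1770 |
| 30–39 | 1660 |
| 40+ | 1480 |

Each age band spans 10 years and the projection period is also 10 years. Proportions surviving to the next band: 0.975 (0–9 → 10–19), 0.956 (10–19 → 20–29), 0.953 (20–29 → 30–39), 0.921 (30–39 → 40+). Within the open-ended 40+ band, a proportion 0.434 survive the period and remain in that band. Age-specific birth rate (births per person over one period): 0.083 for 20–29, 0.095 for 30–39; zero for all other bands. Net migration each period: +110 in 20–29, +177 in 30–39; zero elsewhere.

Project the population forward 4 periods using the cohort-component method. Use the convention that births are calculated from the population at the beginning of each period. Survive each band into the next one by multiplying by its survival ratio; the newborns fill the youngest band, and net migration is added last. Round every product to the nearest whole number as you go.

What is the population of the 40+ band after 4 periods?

2800

(Groups numbered youngest = 1 to oldest = 5.)
After projecting period 1:
Births: 1770 × 0.083 = 147, 1660 × 0.095 = 158 — total 305
Group 2: 2040 × 0.975 = 1989
Group 3: 710 × 0.956 = 679
Group 4: 1770 × 0.953 = 1687
Group 5: 1660 × 0.921 + 1480 × 0.434 = 1529 + 642 = 2171
Net migration: Group 3 + 110 → 789; Group 4 + 177 → 1864
End of period: [305, 1989, 789, 1864, 2171]
After projecting period 2:
Births: 789 × 0.083 = 65, 1864 × 0.095 = 177 — total 242
Group 2: 305 × 0.975 = 297
Group 3: 1989 × 0.956 = 1901
Group 4: 789 × 0.953 = 752
Group 5: 1864 × 0.921 + 2171 × 0.434 = 1717 + 942 = 2659
Net migration: Group 3 + 110 → 2011; Group 4 + 177 → 929
End of period: [242, 297, 2011, 929, 2659]
After projecting period 3:
Births: 2011 × 0.083 = 167, 929 × 0.095 = 88 — total 255
Group 2: 242 × 0.975 = 236
Group 3: 297 × 0.956 = 284
Group 4: 2011 × 0.953 = 1916
Group 5: 929 × 0.921 + 2659 × 0.434 = 856 + 1154 = 2010
Net migration: Group 3 + 110 → 394; Group 4 + 177 → 2093
End of period: [255, 236, 394, 2093, 2010]
After projecting period 4:
Births: 394 × 0.083 = 33, 2093 × 0.095 = 199 — total 232
Group 2: 255 × 0.975 = 249
Group 3: 236 × 0.956 = 226
Group 4: 394 × 0.953 = 375
Group 5: 2093 × 0.921 + 2010 × 0.434 = 1928 + 872 = 2800
Net migration: Group 3 + 110 → 336; Group 4 + 177 → 552
End of period: [232, 249, 336, 552, 2800]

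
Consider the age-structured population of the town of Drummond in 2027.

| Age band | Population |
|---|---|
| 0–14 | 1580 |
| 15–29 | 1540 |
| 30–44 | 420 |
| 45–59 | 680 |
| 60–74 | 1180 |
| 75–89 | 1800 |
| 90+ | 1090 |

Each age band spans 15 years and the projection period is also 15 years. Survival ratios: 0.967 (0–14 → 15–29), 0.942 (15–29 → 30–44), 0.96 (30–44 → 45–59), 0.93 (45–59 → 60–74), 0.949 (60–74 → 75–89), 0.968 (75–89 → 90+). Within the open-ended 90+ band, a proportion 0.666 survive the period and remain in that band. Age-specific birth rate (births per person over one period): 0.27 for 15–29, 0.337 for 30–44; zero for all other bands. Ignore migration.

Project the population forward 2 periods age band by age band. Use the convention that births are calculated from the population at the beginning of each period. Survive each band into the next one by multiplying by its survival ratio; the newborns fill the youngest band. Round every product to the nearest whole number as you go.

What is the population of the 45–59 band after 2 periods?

1393

Period 1.
Births: 1540 * 0.27 = 416  |  420 * 0.337 = 142 — total 558
15–29: 1580 * 0.967 = 1528
30–44: 1540 * 0.942 = 1451
45–59: 420 * 0.96 = 403
60–74: 680 * 0.93 = 632
75–89: 1180 * 0.949 = 1120
90+: 1800 * 0.968 + 1090 * 0.666 = 1742 + 726 = 2468
Giving 558 / 1528 / 1451 / 403 / 632 / 1120 / 2468.
Period 2.
Births: 1528 * 0.27 = 413  |  1451 * 0.337 = 489 — total 902
15–29: 558 * 0.967 = 540
30–44: 1528 * 0.942 = 1439
45–59: 1451 * 0.96 = 1393
60–74: 403 * 0.93 = 375
75–89: 632 * 0.949 = 600
90+: 1120 * 0.968 + 2468 * 0.666 = 1084 + 1644 = 2728
Giving 902 / 540 / 1439 / 1393 / 375 / 600 / 2728.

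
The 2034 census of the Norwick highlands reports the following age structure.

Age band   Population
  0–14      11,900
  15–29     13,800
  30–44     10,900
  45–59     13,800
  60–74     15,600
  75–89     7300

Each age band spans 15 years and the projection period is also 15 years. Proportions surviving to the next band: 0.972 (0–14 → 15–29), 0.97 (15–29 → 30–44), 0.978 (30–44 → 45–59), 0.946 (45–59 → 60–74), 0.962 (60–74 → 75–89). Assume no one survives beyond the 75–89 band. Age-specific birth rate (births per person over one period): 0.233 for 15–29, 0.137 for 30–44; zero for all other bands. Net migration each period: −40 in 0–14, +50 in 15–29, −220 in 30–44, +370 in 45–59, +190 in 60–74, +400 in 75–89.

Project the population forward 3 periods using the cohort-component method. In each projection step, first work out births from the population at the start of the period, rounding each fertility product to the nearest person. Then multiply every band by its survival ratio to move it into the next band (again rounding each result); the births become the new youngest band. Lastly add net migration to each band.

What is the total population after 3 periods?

45684

Period 1.
Births: 13800 × 0.233 = 3215 ; 10900 × 0.137 = 1493 ⇒ total 4708
15–29: 11900 × 0.972 = 11567
30–44: 13800 × 0.97 = 13386
45–59: 10900 × 0.978 = 10660
60–74: 13800 × 0.946 = 13055
75–89: 15600 × 0.962 = 15007
Net migration: 0–14 − 40 → 4668; 15–29 + 50 → 11617; 30–44 − 220 → 13166; 45–59 + 370 → 11030; 60–74 + 190 → 13245; 75–89 + 400 → 15407
End of period: [4668, 11617, 13166, 11030, 13245, 15407]
Period 2.
Births: 11617 × 0.233 = 2707 ; 13166 × 0.137 = 1804 ⇒ total 4511
15–29: 4668 × 0.972 = 4537
30–44: 11617 × 0.97 = 11268
45–59: 13166 × 0.978 = 12876
60–74: 11030 × 0.946 = 10434
75–89: 13245 × 0.962 = 12742
Net migration: 0–14 − 40 → 4471; 15–29 + 50 → 4587; 30–44 − 220 → 11048; 45–59 + 370 → 13246; 60–74 + 190 → 10624; 75–89 + 400 → 13142
End of period: [4471, 4587, 11048, 13246, 10624, 13142]
Period 3.
Births: 4587 × 0.233 = 1069 ; 11048 × 0.137 = 1514 ⇒ total 2583
15–29: 4471 × 0.972 = 4346
30–44: 4587 × 0.97 = 4449
45–59: 11048 × 0.978 = 10805
60–74: 13246 × 0.946 = 12531
75–89: 10624 × 0.962 = 10220
Net migration: 0–14 − 40 → 2543; 15–29 + 50 → 4396; 30–44 − 220 → 4229; 45–59 + 370 → 11175; 60–74 + 190 → 12721; 75–89 + 400 → 10620
End of period: [2543, 4396, 4229, 11175, 12721, 10620]
Total after period 3: 2543 + 4396 + 4229 + 11175 + 12721 + 10620 = 45684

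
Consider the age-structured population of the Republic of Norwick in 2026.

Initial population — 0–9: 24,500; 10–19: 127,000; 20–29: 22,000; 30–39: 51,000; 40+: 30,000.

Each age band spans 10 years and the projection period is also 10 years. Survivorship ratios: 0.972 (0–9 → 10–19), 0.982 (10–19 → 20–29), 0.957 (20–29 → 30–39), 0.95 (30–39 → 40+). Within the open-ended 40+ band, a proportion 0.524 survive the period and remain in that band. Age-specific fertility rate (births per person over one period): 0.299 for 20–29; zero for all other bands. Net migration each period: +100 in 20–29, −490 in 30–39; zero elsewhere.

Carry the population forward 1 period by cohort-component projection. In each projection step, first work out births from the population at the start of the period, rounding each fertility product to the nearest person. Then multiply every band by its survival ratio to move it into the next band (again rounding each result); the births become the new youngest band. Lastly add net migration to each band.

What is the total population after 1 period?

Call the bands 1 to 5, youngest first.
After projecting period 1:
Births: 22000 * 0.299 = 6578
Band 2: 24500 * 0.972 = 23814
Band 3: 127000 * 0.982 = 124714
Band 4: 22000 * 0.957 = 21054
Band 5: 51000 * 0.95 + 30000 * 0.524 = 48450 + 15720 = 64170
Net migration: Band 3 + 100 → 124814; Band 4 − 490 → 20564
End of period: [6578, 23814, 124814, 20564, 64170]
Total after period 1: 6578 + 23814 + 124814 + 20564 + 64170 = 239940

239940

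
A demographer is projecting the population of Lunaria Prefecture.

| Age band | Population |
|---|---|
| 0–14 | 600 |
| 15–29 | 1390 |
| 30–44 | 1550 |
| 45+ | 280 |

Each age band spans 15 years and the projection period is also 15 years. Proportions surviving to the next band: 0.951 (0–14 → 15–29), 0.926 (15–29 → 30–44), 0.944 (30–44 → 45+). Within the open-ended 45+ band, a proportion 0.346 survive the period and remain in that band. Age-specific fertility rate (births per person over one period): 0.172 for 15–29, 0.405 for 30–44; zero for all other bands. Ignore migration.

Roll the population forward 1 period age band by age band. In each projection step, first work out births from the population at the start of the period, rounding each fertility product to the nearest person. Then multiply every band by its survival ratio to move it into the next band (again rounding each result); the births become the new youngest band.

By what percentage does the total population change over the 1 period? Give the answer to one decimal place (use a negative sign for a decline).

[period 1]
Births: 1390 * 0.172 = 239  |  1550 * 0.405 = 628 ⇒ total 867
15–29: 600 * 0.951 = 571
30–44: 1390 * 0.926 = 1287
45+: 1550 * 0.944 + 280 * 0.346 = 1463 + 97 = 1560
Giving 867 / 571 / 1287 / 1560.
Total: 3820 → 4285; change = 465; percentage change = 12.2%

12.2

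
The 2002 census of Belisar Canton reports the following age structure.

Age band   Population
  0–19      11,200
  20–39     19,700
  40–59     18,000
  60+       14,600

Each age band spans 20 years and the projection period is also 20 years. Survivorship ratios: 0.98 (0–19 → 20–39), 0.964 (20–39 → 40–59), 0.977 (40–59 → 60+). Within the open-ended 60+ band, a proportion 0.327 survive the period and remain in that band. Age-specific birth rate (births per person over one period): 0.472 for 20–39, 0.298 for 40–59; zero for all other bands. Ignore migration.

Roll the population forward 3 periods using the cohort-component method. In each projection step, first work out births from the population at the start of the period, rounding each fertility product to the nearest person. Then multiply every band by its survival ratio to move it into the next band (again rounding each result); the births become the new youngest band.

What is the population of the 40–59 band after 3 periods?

After projecting period 1:
Births: 19700 * 0.472 = 9298 ; 18000 * 0.298 = 5364 ⇒ total 14662
20–39: 11200 * 0.98 = 10976
40–59: 19700 * 0.964 = 18991
60+: 18000 * 0.977 + 14600 * 0.327 = 17586 + 4774 = 22360
Population now: 0–19=14662, 20–39=10976, 40–59=18991, 60+=22360
After projecting period 2:
Births: 10976 * 0.472 = 5181 ; 18991 * 0.298 = 5659 ⇒ total 10840
20–39: 14662 * 0.98 = 14369
40–59: 10976 * 0.964 = 10581
60+: 18991 * 0.977 + 22360 * 0.327 = 18554 + 7312 = 25866
Population now: 0–19=10840, 20–39=14369, 40–59=10581, 60+=25866
After projecting period 3:
Births: 14369 * 0.472 = 6782 ; 10581 * 0.298 = 3153 ⇒ total 9935
20–39: 10840 * 0.98 = 10623
40–59: 14369 * 0.964 = 13852
60+: 10581 * 0.977 + 25866 * 0.327 = 10338 + 8458 = 18796
Population now: 0–19=9935, 20–39=10623, 40–59=13852, 60+=18796

13852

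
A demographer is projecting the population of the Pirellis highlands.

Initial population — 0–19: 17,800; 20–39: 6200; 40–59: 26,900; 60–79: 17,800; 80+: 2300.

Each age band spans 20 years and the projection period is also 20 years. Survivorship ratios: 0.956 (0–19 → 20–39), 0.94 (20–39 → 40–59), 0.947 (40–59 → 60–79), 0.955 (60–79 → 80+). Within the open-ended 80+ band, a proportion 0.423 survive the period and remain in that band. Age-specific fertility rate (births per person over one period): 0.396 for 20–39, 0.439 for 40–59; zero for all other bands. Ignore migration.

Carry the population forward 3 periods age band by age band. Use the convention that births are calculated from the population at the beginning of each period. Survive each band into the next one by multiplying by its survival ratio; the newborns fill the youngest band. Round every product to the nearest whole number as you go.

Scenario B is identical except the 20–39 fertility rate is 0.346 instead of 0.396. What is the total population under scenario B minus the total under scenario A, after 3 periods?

-1876

Numbering the bands 1..5 from youngest to oldest:
After projecting period 1:
Births: 6200 × 0.396 = 2455 ; 26900 × 0.439 = 11809 → total 14264
Band 2: 17800 × 0.956 = 17017
Band 3: 6200 × 0.94 = 5828
Band 4: 26900 × 0.947 = 25474
Band 5: 17800 × 0.955 + 2300 × 0.423 = 16999 + 973 = 17972
Giving 14264 / 17017 / 5828 / 25474 / 17972.
After projecting period 2:
Births: 17017 × 0.396 = 6739 ; 5828 × 0.439 = 2558 → total 9297
Band 2: 14264 × 0.956 = 13636
Band 3: 17017 × 0.94 = 15996
Band 4: 5828 × 0.947 = 5519
Band 5: 25474 × 0.955 + 17972 × 0.423 = 24328 + 7602 = 31930
Giving 9297 / 13636 / 15996 / 5519 / 31930.
After projecting period 3:
Births: 13636 × 0.396 = 5400 ; 15996 × 0.439 = 7022 → total 12422
Band 2: 9297 × 0.956 = 8888
Band 3: 13636 × 0.94 = 12818
Band 4: 15996 × 0.947 = 15148
Band 5: 5519 × 0.955 + 31930 × 0.423 = 5271 + 13506 = 18777
Giving 12422 / 8888 / 12818 / 15148 / 18777.
Scenario A total after 3 periods: 68053
Scenario B projection —
After projecting period 1:
Births: 6200 × 0.346 = 2145 ; 26900 × 0.439 = 11809 → total 13954
Band 2: 17800 × 0.956 = 17017
Band 3: 6200 × 0.94 = 5828
Band 4: 26900 × 0.947 = 25474
Band 5: 17800 × 0.955 + 2300 × 0.423 = 16999 + 973 = 17972
Giving 13954 / 17017 / 5828 / 25474 / 17972.
After projecting period 2:
Births: 17017 × 0.346 = 5888 ; 5828 × 0.439 = 2558 → total 8446
Band 2: 13954 × 0.956 = 13340
Band 3: 17017 × 0.94 = 15996
Band 4: 5828 × 0.947 = 5519
Band 5: 25474 × 0.955 + 17972 × 0.423 = 24328 + 7602 = 31930
Giving 8446 / 13340 / 15996 / 5519 / 31930.
After projecting period 3:
Births: 13340 × 0.346 = 4616 ; 15996 × 0.439 = 7022 → total 11638
Band 2: 8446 × 0.956 = 8074
Band 3: 13340 × 0.94 = 12540
Band 4: 15996 × 0.947 = 15148
Band 5: 5519 × 0.955 + 31930 × 0.423 = 5271 + 13506 = 18777
Giving 11638 / 8074 / 12540 / 15148 / 18777.
Scenario B total after 3 periods: 66177
Difference B − A = 66177 − 68053 = -1876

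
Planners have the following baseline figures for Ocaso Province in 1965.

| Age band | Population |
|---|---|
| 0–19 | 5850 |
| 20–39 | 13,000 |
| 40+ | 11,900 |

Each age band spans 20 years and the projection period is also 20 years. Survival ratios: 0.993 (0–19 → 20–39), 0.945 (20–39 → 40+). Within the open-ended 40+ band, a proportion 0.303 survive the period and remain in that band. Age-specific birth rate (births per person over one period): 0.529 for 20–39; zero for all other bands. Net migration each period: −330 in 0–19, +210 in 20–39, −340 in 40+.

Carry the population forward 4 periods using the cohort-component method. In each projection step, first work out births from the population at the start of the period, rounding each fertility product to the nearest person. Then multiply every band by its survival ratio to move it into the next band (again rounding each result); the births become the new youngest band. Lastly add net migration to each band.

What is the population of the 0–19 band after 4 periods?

Period 1:
Births: 13000 * 0.529 = 6877
20–39: 5850 * 0.993 = 5809
40+: 13000 * 0.945 + 11900 * 0.303 = 12285 + 3606 = 15891
Net migration: 0–19 − 330 → 6547; 20–39 + 210 → 6019; 40+ − 340 → 15551
→ [6547, 6019, 15551]
Period 2:
Births: 6019 * 0.529 = 3184
20–39: 6547 * 0.993 = 6501
40+: 6019 * 0.945 + 15551 * 0.303 = 5688 + 4712 = 10400
Net migration: 0–19 − 330 → 2854; 20–39 + 210 → 6711; 40+ − 340 → 10060
→ [2854, 6711, 10060]
Period 3:
Births: 6711 * 0.529 = 3550
20–39: 2854 * 0.993 = 2834
40+: 6711 * 0.945 + 10060 * 0.303 = 6342 + 3048 = 9390
Net migration: 0–19 − 330 → 3220; 20–39 + 210 → 3044; 40+ − 340 → 9050
→ [3220, 3044, 9050]
Period 4:
Births: 3044 * 0.529 = 1610
20–39: 3220 * 0.993 = 3197
40+: 3044 * 0.945 + 9050 * 0.303 = 2877 + 2742 = 5619
Net migration: 0–19 − 330 → 1280; 20–39 + 210 → 3407; 40+ − 340 → 5279
→ [1280, 3407, 5279]

1280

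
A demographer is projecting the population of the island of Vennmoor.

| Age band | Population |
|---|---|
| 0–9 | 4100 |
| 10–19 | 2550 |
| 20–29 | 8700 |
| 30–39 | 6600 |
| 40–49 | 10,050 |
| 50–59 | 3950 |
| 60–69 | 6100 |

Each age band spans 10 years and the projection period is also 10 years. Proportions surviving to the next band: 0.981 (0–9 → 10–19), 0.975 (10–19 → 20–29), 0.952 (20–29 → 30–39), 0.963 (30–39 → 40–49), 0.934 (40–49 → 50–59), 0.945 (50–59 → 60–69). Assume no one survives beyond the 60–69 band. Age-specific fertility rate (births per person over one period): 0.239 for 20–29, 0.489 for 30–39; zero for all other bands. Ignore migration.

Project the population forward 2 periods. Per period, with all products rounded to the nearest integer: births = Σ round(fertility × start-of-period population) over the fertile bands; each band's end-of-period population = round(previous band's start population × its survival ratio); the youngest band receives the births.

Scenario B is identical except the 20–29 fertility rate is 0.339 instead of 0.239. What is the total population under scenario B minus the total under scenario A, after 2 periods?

1103

Numbering the bands 1..7 from youngest to oldest:
— Period 1 —
Births: 8700 × 0.239 = 2079  |  6600 × 0.489 = 3227 ⇒ total 5306
Band 2: 4100 × 0.981 = 4022
Band 3: 2550 × 0.975 = 2486
Band 4: 8700 × 0.952 = 8282
Band 5: 6600 × 0.963 = 6356
Band 6: 10050 × 0.934 = 9387
Band 7: 3950 × 0.945 = 3733
Population now: 0–9=5306, 10–19=4022, 20–29=2486, 30–39=8282, 40–49=6356, 50–59=9387, 60–69=3733
— Period 2 —
Births: 2486 × 0.239 = 594  |  8282 × 0.489 = 4050 ⇒ total 4644
Band 2: 5306 × 0.981 = 5205
Band 3: 4022 × 0.975 = 3921
Band 4: 2486 × 0.952 = 2367
Band 5: 8282 × 0.963 = 7976
Band 6: 6356 × 0.934 = 5937
Band 7: 9387 × 0.945 = 8871
Population now: 0–9=4644, 10–19=5205, 20–29=3921, 30–39=2367, 40–49=7976, 50–59=5937, 60–69=8871
Scenario A total after 2 periods: 38921
Scenario B projection —
— Period 1 —
Births: 8700 × 0.339 = 2949  |  6600 × 0.489 = 3227 ⇒ total 6176
Band 2: 4100 × 0.981 = 4022
Band 3: 2550 × 0.975 = 2486
Band 4: 8700 × 0.952 = 8282
Band 5: 6600 × 0.963 = 6356
Band 6: 10050 × 0.934 = 9387
Band 7: 3950 × 0.945 = 3733
Population now: 0–9=6176, 10–19=4022, 20–29=2486, 30–39=8282, 40–49=6356, 50–59=9387, 60–69=3733
— Period 2 —
Births: 2486 × 0.339 = 843  |  8282 × 0.489 = 4050 ⇒ total 4893
Band 2: 6176 × 0.981 = 6059
Band 3: 4022 × 0.975 = 3921
Band 4: 2486 × 0.952 = 2367
Band 5: 8282 × 0.963 = 7976
Band 6: 6356 × 0.934 = 5937
Band 7: 9387 × 0.945 = 8871
Population now: 0–9=4893, 10–19=6059, 20–29=3921, 30–39=2367, 40–49=7976, 50–59=5937, 60–69=8871
Scenario B total after 2 periods: 40024
Difference B − A = 40024 − 38921 = 1103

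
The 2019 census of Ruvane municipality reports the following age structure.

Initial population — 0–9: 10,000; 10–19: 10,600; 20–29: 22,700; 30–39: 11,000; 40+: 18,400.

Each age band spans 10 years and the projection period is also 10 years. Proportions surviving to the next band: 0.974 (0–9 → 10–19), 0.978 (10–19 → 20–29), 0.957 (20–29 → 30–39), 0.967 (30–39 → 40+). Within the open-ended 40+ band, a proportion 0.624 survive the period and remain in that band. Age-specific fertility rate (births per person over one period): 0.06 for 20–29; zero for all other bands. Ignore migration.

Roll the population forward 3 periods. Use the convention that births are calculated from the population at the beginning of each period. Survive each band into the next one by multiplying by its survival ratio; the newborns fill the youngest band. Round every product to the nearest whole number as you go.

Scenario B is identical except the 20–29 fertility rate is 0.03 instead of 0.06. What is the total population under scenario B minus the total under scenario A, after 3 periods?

Let band 1 be 0–9 through band 5 = 40+.
[period 1]
Births: 22700 * 0.06 = 1362
Band 2: 10000 * 0.974 = 9740
Band 3: 10600 * 0.978 = 10367
Band 4: 22700 * 0.957 = 21724
Band 5: 11000 * 0.967 + 18400 * 0.624 = 10637 + 11482 = 22119
→ [1362, 9740, 10367, 21724, 22119]
[period 2]
Births: 10367 * 0.06 = 622
Band 2: 1362 * 0.974 = 1327
Band 3: 9740 * 0.978 = 9526
Band 4: 10367 * 0.957 = 9921
Band 5: 21724 * 0.967 + 22119 * 0.624 = 21007 + 13802 = 34809
→ [622, 1327, 9526, 9921, 34809]
[period 3]
Births: 9526 * 0.06 = 572
Band 2: 622 * 0.974 = 606
Band 3: 1327 * 0.978 = 1298
Band 4: 9526 * 0.957 = 9116
Band 5: 9921 * 0.967 + 34809 * 0.624 = 9594 + 21721 = 31315
→ [572, 606, 1298, 9116, 31315]
Scenario A total after 3 periods: 42907
Scenario B projection —
[period 1]
Births: 22700 * 0.03 = 681
Band 2: 10000 * 0.974 = 9740
Band 3: 10600 * 0.978 = 10367
Band 4: 22700 * 0.957 = 21724
Band 5: 11000 * 0.967 + 18400 * 0.624 = 10637 + 11482 = 22119
→ [681, 9740, 10367, 21724, 22119]
[period 2]
Births: 10367 * 0.03 = 311
Band 2: 681 * 0.974 = 663
Band 3: 9740 * 0.978 = 9526
Band 4: 10367 * 0.957 = 9921
Band 5: 21724 * 0.967 + 22119 * 0.624 = 21007 + 13802 = 34809
→ [311, 663, 9526, 9921, 34809]
[period 3]
Births: 9526 * 0.03 = 286
Band 2: 311 * 0.974 = 303
Band 3: 663 * 0.978 = 648
Band 4: 9526 * 0.957 = 9116
Band 5: 9921 * 0.967 + 34809 * 0.624 = 9594 + 21721 = 31315
→ [286, 303, 648, 9116, 31315]
Scenario B total after 3 periods: 41668
Difference B − A = 41668 − 42907 = -1239

-1239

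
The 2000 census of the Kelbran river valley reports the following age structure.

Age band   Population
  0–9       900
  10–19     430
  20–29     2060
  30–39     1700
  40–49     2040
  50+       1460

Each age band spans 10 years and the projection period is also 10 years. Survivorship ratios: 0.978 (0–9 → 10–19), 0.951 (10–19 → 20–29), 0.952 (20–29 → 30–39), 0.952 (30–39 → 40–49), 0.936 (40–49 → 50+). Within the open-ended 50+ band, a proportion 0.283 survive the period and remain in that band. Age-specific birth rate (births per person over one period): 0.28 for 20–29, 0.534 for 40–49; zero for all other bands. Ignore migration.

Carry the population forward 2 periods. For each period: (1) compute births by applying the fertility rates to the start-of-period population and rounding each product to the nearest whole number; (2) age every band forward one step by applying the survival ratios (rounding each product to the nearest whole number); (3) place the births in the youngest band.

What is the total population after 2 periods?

— Period 1 —
Births: 2060 * 0.28 = 577  |  2040 * 0.534 = 1089 → total 1666
10–19: 900 * 0.978 = 880
20–29: 430 * 0.951 = 409
30–39: 2060 * 0.952 = 1961
40–49: 1700 * 0.952 = 1618
50+: 2040 * 0.936 + 1460 * 0.283 = 1909 + 413 = 2322
→ [1666, 880, 409, 1961, 1618, 2322]
— Period 2 —
Births: 409 * 0.28 = 115  |  1618 * 0.534 = 864 → total 979
10–19: 1666 * 0.978 = 1629
20–29: 880 * 0.951 = 837
30–39: 409 * 0.952 = 389
40–49: 1961 * 0.952 = 1867
50+: 1618 * 0.936 + 2322 * 0.283 = 1514 + 657 = 2171
→ [979, 1629, 837, 389, 1867, 2171]
Total after period 2: 979 + 1629 + 837 + 389 + 1867 + 2171 = 7872

7872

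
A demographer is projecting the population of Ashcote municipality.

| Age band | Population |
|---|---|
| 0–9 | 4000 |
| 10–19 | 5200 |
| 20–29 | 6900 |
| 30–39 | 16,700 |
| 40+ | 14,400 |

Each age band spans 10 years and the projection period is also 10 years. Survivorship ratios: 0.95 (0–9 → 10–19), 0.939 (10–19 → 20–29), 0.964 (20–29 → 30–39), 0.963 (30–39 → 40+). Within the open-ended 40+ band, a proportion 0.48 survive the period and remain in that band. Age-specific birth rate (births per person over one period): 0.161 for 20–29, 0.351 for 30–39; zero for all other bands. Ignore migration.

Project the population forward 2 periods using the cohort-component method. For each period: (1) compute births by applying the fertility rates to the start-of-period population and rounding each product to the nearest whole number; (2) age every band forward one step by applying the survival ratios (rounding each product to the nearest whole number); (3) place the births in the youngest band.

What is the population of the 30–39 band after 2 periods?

4707

Let band 1 be 0–9 through band 5 = 40+.
— Period 1 —
Births: 6900 * 0.161 = 1111  |  16700 * 0.351 = 5862 ⇒ total 6973
Band 2: 4000 * 0.95 = 3800
Band 3: 5200 * 0.939 = 4883
Band 4: 6900 * 0.964 = 6652
Band 5: 16700 * 0.963 + 14400 * 0.48 = 16082 + 6912 = 22994
Giving 6973 / 3800 / 4883 / 6652 / 22994.
— Period 2 —
Births: 4883 * 0.161 = 786  |  6652 * 0.351 = 2335 ⇒ total 3121
Band 2: 6973 * 0.95 = 6624
Band 3: 3800 * 0.939 = 3568
Band 4: 4883 * 0.964 = 4707
Band 5: 6652 * 0.963 + 22994 * 0.48 = 6406 + 11037 = 17443
Giving 3121 / 6624 / 3568 / 4707 / 17443.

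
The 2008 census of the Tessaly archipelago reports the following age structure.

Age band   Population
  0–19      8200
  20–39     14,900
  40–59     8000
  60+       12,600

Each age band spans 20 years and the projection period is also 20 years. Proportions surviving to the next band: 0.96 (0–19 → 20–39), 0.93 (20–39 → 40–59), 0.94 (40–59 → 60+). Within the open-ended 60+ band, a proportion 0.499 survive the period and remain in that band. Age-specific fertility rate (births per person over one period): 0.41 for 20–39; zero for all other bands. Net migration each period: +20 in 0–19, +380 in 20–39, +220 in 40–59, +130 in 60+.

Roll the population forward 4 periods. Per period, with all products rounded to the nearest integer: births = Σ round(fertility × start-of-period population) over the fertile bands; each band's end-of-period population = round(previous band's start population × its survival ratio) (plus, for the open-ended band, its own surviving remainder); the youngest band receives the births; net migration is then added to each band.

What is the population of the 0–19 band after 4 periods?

Period 1:
Births: 14900 * 0.41 = 6109
20–39: 8200 * 0.96 = 7872
40–59: 14900 * 0.93 = 13857
60+: 8000 * 0.94 + 12600 * 0.499 = 7520 + 6287 = 13807
Net migration: 0–19 + 20 → 6129; 20–39 + 380 → 8252; 40–59 + 220 → 14077; 60+ + 130 → 13937
End of period: [6129, 8252, 14077, 13937]
Period 2:
Births: 8252 * 0.41 = 3383
20–39: 6129 * 0.96 = 5884
40–59: 8252 * 0.93 = 7674
60+: 14077 * 0.94 + 13937 * 0.499 = 13232 + 6955 = 20187
Net migration: 0–19 + 20 → 3403; 20–39 + 380 → 6264; 40–59 + 220 → 7894; 60+ + 130 → 20317
End of period: [3403, 6264, 7894, 20317]
Period 3:
Births: 6264 * 0.41 = 2568
20–39: 3403 * 0.96 = 3267
40–59: 6264 * 0.93 = 5826
60+: 7894 * 0.94 + 20317 * 0.499 = 7420 + 10138 = 17558
Net migration: 0–19 + 20 → 2588; 20–39 + 380 → 3647; 40–59 + 220 → 6046; 60+ + 130 → 17688
End of period: [2588, 3647, 6046, 17688]
Period 4:
Births: 3647 * 0.41 = 1495
20–39: 2588 * 0.96 = 2484
40–59: 3647 * 0.93 = 3392
60+: 6046 * 0.94 + 17688 * 0.499 = 5683 + 8826 = 14509
Net migration: 0–19 + 20 → 1515; 20–39 + 380 → 2864; 40–59 + 220 → 3612; 60+ + 130 → 14639
End of period: [1515, 2864, 3612, 14639]

1515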